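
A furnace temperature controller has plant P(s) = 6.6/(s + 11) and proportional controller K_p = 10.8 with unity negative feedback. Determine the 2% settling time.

T_s ≈ 0.0486 s

Closed-loop transfer function: T(s) = K_p·P(s)/(1 + K_p·P(s)) = 71.28/(s + 11 + 71.28) = 71.28/(s + 82.28).
Time constant τ = 1/82.28 = 0.01215 s, so the 2% settling time is about 4τ = 0.0486 s.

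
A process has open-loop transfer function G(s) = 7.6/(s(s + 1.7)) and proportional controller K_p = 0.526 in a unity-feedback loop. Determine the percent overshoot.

Closed-loop characteristic equation: s² + 1.7s + 3.998 = 0, so ω_n = 1.999 rad/s and ζ = 1.7/(2·1.999) = 0.4251.
%OS = 100·exp(−πζ/√(1−ζ²)) = 100·exp(−π·0.4251/√0.8193) = 22.9%.

22.9%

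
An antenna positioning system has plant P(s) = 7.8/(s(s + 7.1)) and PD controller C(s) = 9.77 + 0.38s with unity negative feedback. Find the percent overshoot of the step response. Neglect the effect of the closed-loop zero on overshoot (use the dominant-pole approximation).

10.9%

Forward path: (9.77 + 0.38s)·7.8/(s(s+7.1)). The closed-loop characteristic equation is s² + (7.1 + 7.8·0.38)s + 7.8·9.77 = 0.
That is s² + 10.06s + 76.21 = 0, so ω_n = 8.73 rad/s and ζ = 10.06/(2·8.73) = 0.5764.
%OS = 100·exp(−πζ/√(1−ζ²)) = 10.9%.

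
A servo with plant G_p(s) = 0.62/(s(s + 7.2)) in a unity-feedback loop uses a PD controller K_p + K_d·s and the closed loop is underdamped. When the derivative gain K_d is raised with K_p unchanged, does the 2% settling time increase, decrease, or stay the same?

decrease

Characteristic equation s² + (7.2 + 0.62K_d)s + 0.62K_p = 0: raising K_d increases ζω_n = (7.2+0.62K_d)/2 while the loop stays underdamped, so T_s ≈ 4/(ζω_n) decreases.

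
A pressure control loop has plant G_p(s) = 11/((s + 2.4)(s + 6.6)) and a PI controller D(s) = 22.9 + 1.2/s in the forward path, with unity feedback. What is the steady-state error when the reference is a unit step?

0

The open loop D(s)G_p(s) has a pole at the origin (type 1), so the static position error constant is infinite and e_ss = 1/(1+∞) = 0.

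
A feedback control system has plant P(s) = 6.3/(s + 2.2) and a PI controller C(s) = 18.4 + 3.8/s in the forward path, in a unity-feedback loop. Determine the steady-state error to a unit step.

The open loop C(s)P(s) has a pole at the origin (type 1), so the static position error constant is infinite and e_ss = 1/(1+∞) = 0.

0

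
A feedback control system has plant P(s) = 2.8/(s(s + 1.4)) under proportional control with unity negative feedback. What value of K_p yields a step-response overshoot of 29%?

K_p = 1.3

From %OS = 100·exp(−πζ/√(1−ζ²)) = 29%, ζ = −ln(0.29)/√(π²+ln²(0.29)) = 0.3666.
Characteristic equation s² + 1.4s + 2.8K_p = 0 gives ζ = 1.4/(2√(2.8K_p)).
Setting ζ = 0.3666: √(2.8K_p) = 1.4/(2·0.3666) = 1.909, so K_p = 3.646/2.8 = 1.3.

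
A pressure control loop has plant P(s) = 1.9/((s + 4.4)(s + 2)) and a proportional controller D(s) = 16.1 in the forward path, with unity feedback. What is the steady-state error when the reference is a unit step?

0.223

The loop is type 0. Static position error constant K_pos = D(0)·P(0) = 16.1·0.2159 = 3.476.
Steady-state error to a unit step: e_ss = 1/(1+K_pos) = 1/4.476 = 0.223.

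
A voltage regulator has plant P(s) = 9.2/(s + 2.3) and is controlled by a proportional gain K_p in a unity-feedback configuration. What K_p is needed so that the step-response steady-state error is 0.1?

For a type-0 loop with proportional control, e_ss = 1/(1 + K_p·P(0)).
P(0) = 4. Require 1/(1 + K_p·4) = 0.1, so 1 + 4·K_p = 10.
K_p = (10 − 1)/4 = 2.25.

K_p = 2.25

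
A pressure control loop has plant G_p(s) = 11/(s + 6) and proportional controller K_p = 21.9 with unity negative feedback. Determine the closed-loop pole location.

Closed-loop transfer function: T(s) = K_p·G_p(s)/(1 + K_p·G_p(s)) = 240.9/(s + 6 + 240.9) = 240.9/(s + 246.9).
The closed-loop pole is at s = −246.9.

s = -246.9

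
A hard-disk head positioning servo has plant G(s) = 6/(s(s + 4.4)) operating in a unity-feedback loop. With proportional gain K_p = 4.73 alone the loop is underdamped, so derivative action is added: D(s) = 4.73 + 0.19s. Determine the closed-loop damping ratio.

Forward path: (4.73 + 0.19s)·6/(s(s+4.4)). The closed-loop characteristic equation is s² + (4.4 + 6·0.19)s + 6·4.73 = 0.
That is s² + 5.54s + 28.38 = 0, so ω_n = 5.327 rad/s and ζ = 5.54/(2·5.327) = 0.52.

ζ = 0.52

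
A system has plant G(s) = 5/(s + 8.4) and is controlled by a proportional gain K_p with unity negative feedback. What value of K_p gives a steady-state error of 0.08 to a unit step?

K_p = 19.3

Steady-state error for a unit step on this type-0 loop is 1/(1 + K_p·G(0)).
G(0) = 0.5952. Require 1/(1 + K_p·0.5952) = 0.08, so 1 + 0.5952·K_p = 12.5.
K_p = (12.5 − 1)/0.5952 = 19.3.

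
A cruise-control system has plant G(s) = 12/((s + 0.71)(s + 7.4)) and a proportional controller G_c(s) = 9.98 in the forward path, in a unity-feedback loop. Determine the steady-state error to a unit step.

The loop is type 0. Static position error constant K_pos = G_c(0)·G(0) = 9.98·2.284 = 22.79.
Steady-state error to a unit step: e_ss = 1/(1+K_pos) = 1/23.79 = 0.042.

0.042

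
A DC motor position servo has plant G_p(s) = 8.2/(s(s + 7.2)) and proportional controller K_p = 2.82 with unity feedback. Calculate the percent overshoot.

From 1 + K_pG_p(s) = 0: s² + 7.2s + 23.12 = 0 ⇒ ω_n = 4.809, ζ = 0.7486.
%OS = 100·exp(−πζ/√(1−ζ²)) = 100·exp(−π·0.7486/√0.4395) = 2.88%.

2.88%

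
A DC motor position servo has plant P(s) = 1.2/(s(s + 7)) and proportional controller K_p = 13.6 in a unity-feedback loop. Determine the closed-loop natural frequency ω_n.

With unity feedback the closed-loop characteristic equation is s² + 7s + 13.6·1.2 = s² + 7s + 16.32 = 0.
Matching s² + 2ζω_n s + ω_n²: ω_n = √16.32 = 4.04 rad/s and 2ζω_n = 7, so ζ = 7/(2·4.04) = 0.866.

ω_n = 4.04 rad/s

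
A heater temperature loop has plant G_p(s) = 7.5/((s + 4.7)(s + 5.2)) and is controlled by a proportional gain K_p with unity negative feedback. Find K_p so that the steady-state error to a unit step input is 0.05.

K_p = 61.9

Steady-state error for a unit step on this type-0 loop is 1/(1 + K_p·G_p(0)).
G_p(0) = 0.3069. Require 1/(1 + K_p·0.3069) = 0.05, so 1 + 0.3069·K_p = 20.
K_p = (20 − 1)/0.3069 = 61.9.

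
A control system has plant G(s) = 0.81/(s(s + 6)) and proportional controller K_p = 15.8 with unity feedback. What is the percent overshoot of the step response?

0.794%

The closed-loop denominator s² + 6s + 12.8 gives ω_n = √12.8 = 3.577 and ζ = 6/(2ω_n) = 0.8386.
%OS = 100·exp(−πζ/√(1−ζ²)) = 100·exp(−π·0.8386/√0.2968) = 0.794%.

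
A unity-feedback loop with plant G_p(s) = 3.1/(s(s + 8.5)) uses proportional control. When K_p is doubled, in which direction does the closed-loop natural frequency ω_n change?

increase

ω_n = √(3.1·K_p), which grows with K_p.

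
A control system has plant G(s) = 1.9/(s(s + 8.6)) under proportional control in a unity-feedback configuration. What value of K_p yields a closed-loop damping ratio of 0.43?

Closed-loop characteristic equation: s² + 8.6s + K_p·1.9 = 0.
So ω_n = √(1.9K_p) and 2ζω_n = 8.6, giving ζ = 8.6/(2√(1.9K_p)).
Setting ζ = 0.43: √(1.9K_p) = 8.6/(2·0.43) = 10, so K_p = 100/1.9 = 52.6.

K_p = 52.6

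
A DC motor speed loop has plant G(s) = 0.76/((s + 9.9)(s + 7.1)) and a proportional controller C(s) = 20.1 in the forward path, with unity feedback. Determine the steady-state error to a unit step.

The loop is type 0. Static position error constant K_pos = C(0)·G(0) = 20.1·0.01081 = 0.2173.
Steady-state error to a unit step: e_ss = 1/(1+K_pos) = 1/1.217 = 0.821.

0.821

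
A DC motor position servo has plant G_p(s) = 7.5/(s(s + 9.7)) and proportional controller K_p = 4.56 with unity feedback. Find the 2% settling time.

Closed-loop characteristic equation: s² + 9.7s + 34.2 = 0, so ω_n = 5.848 rad/s and ζ = 9.7/(2·5.848) = 0.8293.
2% settling time T_s ≈ 4/(ζω_n) = 4/4.85 = 0.825 s.

T_s ≈ 0.825 s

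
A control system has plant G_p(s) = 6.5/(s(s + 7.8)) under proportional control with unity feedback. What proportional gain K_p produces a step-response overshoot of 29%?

From %OS = 100·exp(−πζ/√(1−ζ²)) = 29%, ζ = −ln(0.29)/√(π²+ln²(0.29)) = 0.3666.
Characteristic equation s² + 7.8s + 6.5K_p = 0 gives ζ = 7.8/(2√(6.5K_p)).
Setting ζ = 0.3666: √(6.5K_p) = 7.8/(2·0.3666) = 10.64, so K_p = 113.2/6.5 = 17.4.

K_p = 17.4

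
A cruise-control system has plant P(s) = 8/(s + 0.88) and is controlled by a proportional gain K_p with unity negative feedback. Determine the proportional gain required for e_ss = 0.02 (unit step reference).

For a type-0 loop with proportional control, e_ss = 1/(1 + K_p·P(0)).
P(0) = 9.091. Require 1/(1 + K_p·9.091) = 0.02, so 1 + 9.091·K_p = 50.
K_p = (50 − 1)/9.091 = 5.39.

K_p = 5.39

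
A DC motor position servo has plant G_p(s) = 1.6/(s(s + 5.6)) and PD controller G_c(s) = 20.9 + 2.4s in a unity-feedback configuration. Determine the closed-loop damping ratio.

Forward path: (20.9 + 2.4s)·1.6/(s(s+5.6)). The closed-loop characteristic equation is s² + (5.6 + 1.6·2.4)s + 1.6·20.9 = 0.
That is s² + 9.44s + 33.44 = 0, so ω_n = 5.783 rad/s and ζ = 9.44/(2·5.783) = 0.8162.

ζ = 0.816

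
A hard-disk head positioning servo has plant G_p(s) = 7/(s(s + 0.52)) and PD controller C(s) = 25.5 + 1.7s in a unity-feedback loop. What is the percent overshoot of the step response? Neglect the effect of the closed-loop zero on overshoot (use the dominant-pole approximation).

Forward path: (25.5 + 1.7s)·7/(s(s+0.52)). The closed-loop characteristic equation is s² + (0.52 + 7·1.7)s + 7·25.5 = 0.
That is s² + 12.42s + 178.5 = 0, so ω_n = 13.36 rad/s and ζ = 12.42/(2·13.36) = 0.4648.
%OS = 100·exp(−πζ/√(1−ζ²)) = 19.2%.

19.2%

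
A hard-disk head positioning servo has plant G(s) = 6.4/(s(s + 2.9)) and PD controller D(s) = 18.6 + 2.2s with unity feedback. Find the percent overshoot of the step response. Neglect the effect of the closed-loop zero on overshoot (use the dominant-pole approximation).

Forward path: (18.6 + 2.2s)·6.4/(s(s+2.9)). The closed-loop characteristic equation is s² + (2.9 + 6.4·2.2)s + 6.4·18.6 = 0.
That is s² + 16.98s + 119 = 0, so ω_n = 10.91 rad/s and ζ = 16.98/(2·10.91) = 0.7781.
%OS = 100·exp(−πζ/√(1−ζ²)) = 2.04%.

2.04%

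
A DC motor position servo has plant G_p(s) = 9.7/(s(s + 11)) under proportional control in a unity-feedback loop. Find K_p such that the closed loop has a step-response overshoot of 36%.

From %OS = 100·exp(−πζ/√(1−ζ²)) = 36%, ζ = −ln(0.36)/√(π²+ln²(0.36)) = 0.3093.
Characteristic equation s² + 11s + 9.7K_p = 0 gives ζ = 11/(2√(9.7K_p)).
Setting ζ = 0.3093: √(9.7K_p) = 11/(2·0.3093) = 17.78, so K_p = 316.3/9.7 = 32.6.

K_p = 32.6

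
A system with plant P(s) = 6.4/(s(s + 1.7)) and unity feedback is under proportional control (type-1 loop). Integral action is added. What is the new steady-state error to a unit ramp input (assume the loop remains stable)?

0

The integrator raises the loop to type 2, so K_v → ∞ and e_ss to a ramp is zero.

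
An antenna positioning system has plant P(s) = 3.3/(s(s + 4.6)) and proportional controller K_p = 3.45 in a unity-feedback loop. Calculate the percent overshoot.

5.36%

The closed-loop denominator s² + 4.6s + 11.38 gives ω_n = √11.38 = 3.374 and ζ = 4.6/(2ω_n) = 0.6816.
%OS = 100·exp(−πζ/√(1−ζ²)) = 100·exp(−π·0.6816/√0.5354) = 5.36%.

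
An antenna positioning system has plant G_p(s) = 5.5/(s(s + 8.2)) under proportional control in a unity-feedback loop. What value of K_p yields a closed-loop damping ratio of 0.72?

Closed-loop characteristic equation: s² + 8.2s + K_p·5.5 = 0.
So ω_n = √(5.5K_p) and 2ζω_n = 8.2, giving ζ = 8.2/(2√(5.5K_p)).
Setting ζ = 0.72: √(5.5K_p) = 8.2/(2·0.72) = 5.694, so K_p = 32.43/5.5 = 5.9.

K_p = 5.9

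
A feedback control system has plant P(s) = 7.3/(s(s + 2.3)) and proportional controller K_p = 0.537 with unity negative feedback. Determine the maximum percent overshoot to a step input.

The closed-loop denominator s² + 2.3s + 3.92 gives ω_n = √3.92 = 1.98 and ζ = 2.3/(2ω_n) = 0.5808.
%OS = 100·exp(−πζ/√(1−ζ²)) = 100·exp(−π·0.5808/√0.6626) = 10.6%.

10.6%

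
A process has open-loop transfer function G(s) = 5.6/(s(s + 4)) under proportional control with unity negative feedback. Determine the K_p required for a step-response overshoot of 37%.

From %OS = 100·exp(−πζ/√(1−ζ²)) = 37%, ζ = −ln(0.37)/√(π²+ln²(0.37)) = 0.3017.
Characteristic equation s² + 4s + 5.6K_p = 0 gives ζ = 4/(2√(5.6K_p)).
Setting ζ = 0.3017: √(5.6K_p) = 4/(2·0.3017) = 6.628, so K_p = 43.94/5.6 = 7.85.

K_p = 7.85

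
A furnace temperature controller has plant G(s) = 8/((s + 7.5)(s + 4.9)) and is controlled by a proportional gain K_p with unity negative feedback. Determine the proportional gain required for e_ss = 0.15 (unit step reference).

K_p = 26

Steady-state error for a unit step on this type-0 loop is 1/(1 + K_p·G(0)).
G(0) = 0.2177. Require 1/(1 + K_p·0.2177) = 0.15, so 1 + 0.2177·K_p = 6.667.
K_p = (6.667 − 1)/0.2177 = 26.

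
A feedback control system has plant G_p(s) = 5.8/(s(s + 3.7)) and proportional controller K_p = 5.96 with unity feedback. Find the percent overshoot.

The closed-loop denominator s² + 3.7s + 34.57 gives ω_n = √34.57 = 5.879 and ζ = 3.7/(2ω_n) = 0.3147.
%OS = 100·exp(−πζ/√(1−ζ²)) = 100·exp(−π·0.3147/√0.901) = 35.3%.

35.3%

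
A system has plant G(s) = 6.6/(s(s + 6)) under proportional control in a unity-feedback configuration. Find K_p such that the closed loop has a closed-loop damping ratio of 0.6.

K_p = 3.79

Closed-loop characteristic equation: s² + 6s + K_p·6.6 = 0.
So ω_n = √(6.6K_p) and 2ζω_n = 6, giving ζ = 6/(2√(6.6K_p)).
Setting ζ = 0.6: √(6.6K_p) = 6/(2·0.6) = 5, so K_p = 25/6.6 = 3.79.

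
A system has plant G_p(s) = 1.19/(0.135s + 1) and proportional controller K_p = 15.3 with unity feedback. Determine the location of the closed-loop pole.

s = -142.3

Closed loop: T(s) = K_p·G_p/(1+K_p·G_p) = 18.21/(0.135s + 1 + 18.21), with pole at s = −(1 + 18.21)/0.135 = −142.3.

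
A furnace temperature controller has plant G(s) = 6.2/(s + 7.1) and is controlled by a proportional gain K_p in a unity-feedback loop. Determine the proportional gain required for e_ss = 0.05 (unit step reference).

K_p = 21.8

The loop is type 0, so e_ss(step) = 1/(1 + K_pos) with K_pos = K_p·G(0).
G(0) = 0.8732. Require 1/(1 + K_p·0.8732) = 0.05, so 1 + 0.8732·K_p = 20.
K_p = (20 − 1)/0.8732 = 21.8.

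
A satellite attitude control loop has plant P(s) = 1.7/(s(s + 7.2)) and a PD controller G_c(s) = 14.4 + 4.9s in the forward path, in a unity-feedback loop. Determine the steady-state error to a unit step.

0

The open loop G_c(s)P(s) has a pole at the origin (type 1), so the static position error constant is infinite and e_ss = 1/(1+∞) = 0.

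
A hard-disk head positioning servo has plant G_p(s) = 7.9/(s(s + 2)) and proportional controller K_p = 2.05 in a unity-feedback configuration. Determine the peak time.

T_p = 0.806 s

The closed-loop denominator s² + 2s + 16.2 gives ω_n = √16.2 = 4.024 and ζ = 2/(2ω_n) = 0.2485.
Damped frequency ω_d = ω_n√(1−ζ²) = 3.898 rad/s, so peak time T_p = π/ω_d = 0.806 s.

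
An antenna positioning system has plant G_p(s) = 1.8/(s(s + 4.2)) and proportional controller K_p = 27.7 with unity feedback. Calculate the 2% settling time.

Closed-loop characteristic equation: s² + 4.2s + 49.86 = 0, so ω_n = 7.061 rad/s and ζ = 4.2/(2·7.061) = 0.2974.
2% settling time T_s ≈ 4/(ζω_n) = 4/2.1 = 1.9 s.

T_s ≈ 1.9 s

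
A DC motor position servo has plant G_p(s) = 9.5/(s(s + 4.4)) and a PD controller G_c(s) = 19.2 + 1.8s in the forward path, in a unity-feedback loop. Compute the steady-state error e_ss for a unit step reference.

The open loop G_c(s)G_p(s) has a pole at the origin (type 1), so the static position error constant is infinite and e_ss = 1/(1+∞) = 0.

0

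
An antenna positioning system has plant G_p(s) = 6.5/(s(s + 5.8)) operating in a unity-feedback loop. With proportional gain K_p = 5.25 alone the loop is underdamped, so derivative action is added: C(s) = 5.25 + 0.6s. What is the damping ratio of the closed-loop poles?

ζ = 0.83

Forward path: (5.25 + 0.6s)·6.5/(s(s+5.8)). The closed-loop characteristic equation is s² + (5.8 + 6.5·0.6)s + 6.5·5.25 = 0.
That is s² + 9.7s + 34.12 = 0, so ω_n = 5.842 rad/s and ζ = 9.7/(2·5.842) = 0.8302.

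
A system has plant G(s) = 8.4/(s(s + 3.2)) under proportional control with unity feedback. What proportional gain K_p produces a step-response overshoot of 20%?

From %OS = 100·exp(−πζ/√(1−ζ²)) = 20%, ζ = −ln(0.2)/√(π²+ln²(0.2)) = 0.4559.
Characteristic equation s² + 3.2s + 8.4K_p = 0 gives ζ = 3.2/(2√(8.4K_p)).
Setting ζ = 0.4559: √(8.4K_p) = 3.2/(2·0.4559) = 3.509, so K_p = 12.31/8.4 = 1.47.

K_p = 1.47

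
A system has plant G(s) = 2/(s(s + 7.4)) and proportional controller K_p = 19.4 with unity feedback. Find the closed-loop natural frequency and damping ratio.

With unity feedback the closed-loop characteristic equation is s² + 7.4s + 19.4·2 = s² + 7.4s + 38.8 = 0.
Matching s² + 2ζω_n s + ω_n²: ω_n = √38.8 = 6.229 rad/s and 2ζω_n = 7.4, so ζ = 7.4/(2·6.229) = 0.594.

ω_n = 6.23 rad/s, ζ = 0.594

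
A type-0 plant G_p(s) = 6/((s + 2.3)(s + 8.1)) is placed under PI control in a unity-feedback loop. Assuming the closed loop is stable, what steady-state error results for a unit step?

0

The PI controller's integrator makes the forward path type 1, so e_ss to a step is zero.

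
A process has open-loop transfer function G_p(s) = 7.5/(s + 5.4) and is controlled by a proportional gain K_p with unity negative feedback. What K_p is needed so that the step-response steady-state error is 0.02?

K_p = 35.3

Steady-state error for a unit step on this type-0 loop is 1/(1 + K_p·G_p(0)).
G_p(0) = 1.389. Require 1/(1 + K_p·1.389) = 0.02, so 1 + 1.389·K_p = 50.
K_p = (50 − 1)/1.389 = 35.3.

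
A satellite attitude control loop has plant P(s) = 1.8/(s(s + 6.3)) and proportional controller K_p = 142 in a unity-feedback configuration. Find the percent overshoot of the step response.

53.2%

From 1 + K_pP(s) = 0: s² + 6.3s + 255.6 = 0 ⇒ ω_n = 15.99, ζ = 0.197.
%OS = 100·exp(−πζ/√(1−ζ²)) = 100·exp(−π·0.197/√0.9612) = 53.2%.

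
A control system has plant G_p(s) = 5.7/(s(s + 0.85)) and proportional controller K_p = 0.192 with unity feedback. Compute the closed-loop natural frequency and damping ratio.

1 + K_p·G_p(s) = 0 gives s² + 0.85s + 1.094 = 0.
Matching s² + 2ζω_n s + ω_n²: ω_n = √1.094 = 1.046 rad/s and 2ζω_n = 0.85, so ζ = 0.85/(2·1.046) = 0.406.

ω_n = 1.05 rad/s, ζ = 0.406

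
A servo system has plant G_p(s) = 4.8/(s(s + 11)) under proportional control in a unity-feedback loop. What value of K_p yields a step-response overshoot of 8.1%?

From %OS = 100·exp(−πζ/√(1−ζ²)) = 8.1%, ζ = −ln(0.081)/√(π²+ln²(0.081)) = 0.6247.
Characteristic equation s² + 11s + 4.8K_p = 0 gives ζ = 11/(2√(4.8K_p)).
Setting ζ = 0.6247: √(4.8K_p) = 11/(2·0.6247) = 8.804, so K_p = 77.51/4.8 = 16.1.

K_p = 16.1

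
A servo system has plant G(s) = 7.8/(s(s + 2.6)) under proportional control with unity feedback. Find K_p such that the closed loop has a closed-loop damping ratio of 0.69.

Closed-loop characteristic equation: s² + 2.6s + K_p·7.8 = 0.
So ω_n = √(7.8K_p) and 2ζω_n = 2.6, giving ζ = 2.6/(2√(7.8K_p)).
Setting ζ = 0.69: √(7.8K_p) = 2.6/(2·0.69) = 1.884, so K_p = 3.55/7.8 = 0.455.

K_p = 0.455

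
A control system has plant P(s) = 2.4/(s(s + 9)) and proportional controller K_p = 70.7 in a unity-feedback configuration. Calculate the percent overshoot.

31.5%

The closed-loop denominator s² + 9s + 169.7 gives ω_n = √169.7 = 13.03 and ζ = 9/(2ω_n) = 0.3455.
%OS = 100·exp(−πζ/√(1−ζ²)) = 100·exp(−π·0.3455/√0.8807) = 31.5%.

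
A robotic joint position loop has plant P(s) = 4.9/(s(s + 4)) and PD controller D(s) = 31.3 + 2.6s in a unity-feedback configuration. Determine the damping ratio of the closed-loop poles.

Forward path: (31.3 + 2.6s)·4.9/(s(s+4)). The closed-loop characteristic equation is s² + (4 + 4.9·2.6)s + 4.9·31.3 = 0.
That is s² + 16.74s + 153.4 = 0, so ω_n = 12.38 rad/s and ζ = 16.74/(2·12.38) = 0.6759.

ζ = 0.676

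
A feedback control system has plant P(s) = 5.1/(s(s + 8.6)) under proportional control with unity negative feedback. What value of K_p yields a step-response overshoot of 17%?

From %OS = 100·exp(−πζ/√(1−ζ²)) = 17%, ζ = −ln(0.17)/√(π²+ln²(0.17)) = 0.4913.
Characteristic equation s² + 8.6s + 5.1K_p = 0 gives ζ = 8.6/(2√(5.1K_p)).
Setting ζ = 0.4913: √(5.1K_p) = 8.6/(2·0.4913) = 8.753, so K_p = 76.61/5.1 = 15.

K_p = 15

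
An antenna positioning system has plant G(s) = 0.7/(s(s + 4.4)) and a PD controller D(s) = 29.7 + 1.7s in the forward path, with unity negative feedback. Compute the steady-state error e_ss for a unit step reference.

The open loop D(s)G(s) has a pole at the origin (type 1), so the static position error constant is infinite and e_ss = 1/(1+∞) = 0.

0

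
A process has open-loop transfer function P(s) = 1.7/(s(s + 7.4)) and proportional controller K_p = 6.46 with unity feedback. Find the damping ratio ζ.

The closed-loop denominator is s(s+7.4) + 6.46·1.7 = s² + 7.4s + 10.98.
So ω_n² = 10.98 ⇒ ω_n = 3.314 rad/s, and ζ = 7.4/(2ω_n) = 1.12.

ζ = 1.12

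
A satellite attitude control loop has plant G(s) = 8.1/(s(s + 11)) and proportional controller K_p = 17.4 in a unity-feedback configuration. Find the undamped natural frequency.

ω_n = 11.9 rad/s

With unity feedback the closed-loop characteristic equation is s² + 11s + 17.4·8.1 = s² + 11s + 140.9 = 0.
So ω_n² = 140.9 ⇒ ω_n = 11.87 rad/s, and ζ = 11/(2ω_n) = 0.463.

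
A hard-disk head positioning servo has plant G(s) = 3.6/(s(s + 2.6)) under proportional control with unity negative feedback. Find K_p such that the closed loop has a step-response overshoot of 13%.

K_p = 1.58

From %OS = 100·exp(−πζ/√(1−ζ²)) = 13%, ζ = −ln(0.13)/√(π²+ln²(0.13)) = 0.5446.
Characteristic equation s² + 2.6s + 3.6K_p = 0 gives ζ = 2.6/(2√(3.6K_p)).
Setting ζ = 0.5446: √(3.6K_p) = 2.6/(2·0.5446) = 2.387, so K_p = 5.697/3.6 = 1.58.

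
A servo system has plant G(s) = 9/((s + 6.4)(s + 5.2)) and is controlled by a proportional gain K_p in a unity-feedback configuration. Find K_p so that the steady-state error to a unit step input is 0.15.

The loop is type 0, so e_ss(step) = 1/(1 + K_pos) with K_pos = K_p·G(0).
G(0) = 0.2704. Require 1/(1 + K_p·0.2704) = 0.15, so 1 + 0.2704·K_p = 6.667.
K_p = (6.667 − 1)/0.2704 = 21.

K_p = 21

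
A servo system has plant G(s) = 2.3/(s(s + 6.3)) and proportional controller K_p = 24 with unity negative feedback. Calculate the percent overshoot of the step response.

23%

The closed-loop denominator s² + 6.3s + 55.2 gives ω_n = √55.2 = 7.43 and ζ = 6.3/(2ω_n) = 0.424.
%OS = 100·exp(−πζ/√(1−ζ²)) = 100·exp(−π·0.424/√0.8202) = 23%.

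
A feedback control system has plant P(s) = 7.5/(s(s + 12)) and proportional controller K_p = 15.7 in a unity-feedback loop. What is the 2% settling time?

T_s ≈ 0.667 s

From 1 + K_pP(s) = 0: s² + 12s + 117.8 = 0 ⇒ ω_n = 10.85, ζ = 0.5529.
2% settling time T_s ≈ 4/(ζω_n) = 4/6 = 0.667 s.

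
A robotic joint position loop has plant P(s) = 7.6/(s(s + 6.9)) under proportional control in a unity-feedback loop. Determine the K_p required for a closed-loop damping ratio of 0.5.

Closed-loop characteristic equation: s² + 6.9s + K_p·7.6 = 0.
So ω_n = √(7.6K_p) and 2ζω_n = 6.9, giving ζ = 6.9/(2√(7.6K_p)).
Setting ζ = 0.5: √(7.6K_p) = 6.9/(2·0.5) = 6.9, so K_p = 47.61/7.6 = 6.26.

K_p = 6.26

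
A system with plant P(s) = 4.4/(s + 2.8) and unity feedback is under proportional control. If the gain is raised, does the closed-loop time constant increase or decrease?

Closed-loop pole is at s = −(2.8+K_p·4.4); larger K_p moves it further left, so τ = 1/(2.8+K_p·4.4) decreases.

decrease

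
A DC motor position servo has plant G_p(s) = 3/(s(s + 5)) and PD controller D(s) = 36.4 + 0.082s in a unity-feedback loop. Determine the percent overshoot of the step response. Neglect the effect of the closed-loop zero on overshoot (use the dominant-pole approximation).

Forward path: (36.4 + 0.082s)·3/(s(s+5)). The closed-loop characteristic equation is s² + (5 + 3·0.082)s + 3·36.4 = 0.
That is s² + 5.246s + 109.2 = 0, so ω_n = 10.45 rad/s and ζ = 5.246/(2·10.45) = 0.251.
%OS = 100·exp(−πζ/√(1−ζ²)) = 44.3%.

44.3%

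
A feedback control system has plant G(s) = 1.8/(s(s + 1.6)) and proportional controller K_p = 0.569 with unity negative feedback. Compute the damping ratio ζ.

With unity feedback the closed-loop characteristic equation is s² + 1.6s + 0.569·1.8 = s² + 1.6s + 1.024 = 0.
So ω_n² = 1.024 ⇒ ω_n = 1.012 rad/s, and ζ = 1.6/(2ω_n) = 0.79.

ζ = 0.79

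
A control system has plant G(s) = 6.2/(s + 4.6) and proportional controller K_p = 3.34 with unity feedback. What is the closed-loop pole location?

Closed-loop transfer function: T(s) = K_p·G(s)/(1 + K_p·G(s)) = 20.71/(s + 4.6 + 20.71) = 20.71/(s + 25.31).
The closed-loop pole is at s = −25.31.

s = -25.31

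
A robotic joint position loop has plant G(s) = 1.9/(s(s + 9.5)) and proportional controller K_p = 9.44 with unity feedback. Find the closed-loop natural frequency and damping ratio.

With unity feedback the closed-loop characteristic equation is s² + 9.5s + 9.44·1.9 = s² + 9.5s + 17.94 = 0.
So ω_n² = 17.94 ⇒ ω_n = 4.235 rad/s, and ζ = 9.5/(2ω_n) = 1.12.

ω_n = 4.24 rad/s, ζ = 1.12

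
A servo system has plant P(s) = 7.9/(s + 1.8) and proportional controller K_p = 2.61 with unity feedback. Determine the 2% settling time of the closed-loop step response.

T_s ≈ 0.178 s

Closed-loop transfer function: T(s) = K_p·P(s)/(1 + K_p·P(s)) = 20.62/(s + 1.8 + 20.62) = 20.62/(s + 22.42).
Time constant τ = 1/22.42 = 0.04461 s, so the 2% settling time is about 4τ = 0.178 s.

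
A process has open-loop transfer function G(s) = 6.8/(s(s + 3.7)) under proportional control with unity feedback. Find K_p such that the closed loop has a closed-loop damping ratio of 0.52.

Closed-loop characteristic equation: s² + 3.7s + K_p·6.8 = 0.
So ω_n = √(6.8K_p) and 2ζω_n = 3.7, giving ζ = 3.7/(2√(6.8K_p)).
Setting ζ = 0.52: √(6.8K_p) = 3.7/(2·0.52) = 3.558, so K_p = 12.66/6.8 = 1.86.

K_p = 1.86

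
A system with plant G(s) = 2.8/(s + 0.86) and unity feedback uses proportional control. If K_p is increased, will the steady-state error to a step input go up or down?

decrease

The position error constant K_pos = K_p·G(0) grows with K_p, and e_ss = 1/(1+K_pos) falls.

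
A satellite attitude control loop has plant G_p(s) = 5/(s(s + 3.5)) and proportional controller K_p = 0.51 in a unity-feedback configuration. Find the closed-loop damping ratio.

ζ = 1.1

The closed-loop denominator is s(s+3.5) + 0.51·5 = s² + 3.5s + 2.55.
So ω_n² = 2.55 ⇒ ω_n = 1.597 rad/s, and ζ = 3.5/(2ω_n) = 1.1.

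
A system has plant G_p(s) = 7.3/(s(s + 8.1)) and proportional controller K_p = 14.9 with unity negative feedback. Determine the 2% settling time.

Closed-loop characteristic equation: s² + 8.1s + 108.8 = 0, so ω_n = 10.43 rad/s and ζ = 8.1/(2·10.43) = 0.3883.
2% settling time T_s ≈ 4/(ζω_n) = 4/4.05 = 0.988 s.

T_s ≈ 0.988 s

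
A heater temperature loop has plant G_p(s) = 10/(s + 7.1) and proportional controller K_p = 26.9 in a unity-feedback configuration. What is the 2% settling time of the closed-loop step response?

Closed-loop transfer function: T(s) = K_p·G_p(s)/(1 + K_p·G_p(s)) = 269/(s + 7.1 + 269) = 269/(s + 276.1).
Time constant τ = 1/276.1 = 0.003622 s, so the 2% settling time is about 4τ = 0.0145 s.

T_s ≈ 0.0145 s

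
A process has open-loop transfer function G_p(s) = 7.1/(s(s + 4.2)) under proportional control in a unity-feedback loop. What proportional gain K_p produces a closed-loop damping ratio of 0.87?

Closed-loop characteristic equation: s² + 4.2s + K_p·7.1 = 0.
So ω_n = √(7.1K_p) and 2ζω_n = 4.2, giving ζ = 4.2/(2√(7.1K_p)).
Setting ζ = 0.87: √(7.1K_p) = 4.2/(2·0.87) = 2.414, so K_p = 5.826/7.1 = 0.821.

K_p = 0.821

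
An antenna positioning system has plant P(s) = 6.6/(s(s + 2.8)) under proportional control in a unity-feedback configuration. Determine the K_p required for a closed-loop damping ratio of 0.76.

K_p = 0.514

Closed-loop characteristic equation: s² + 2.8s + K_p·6.6 = 0.
So ω_n = √(6.6K_p) and 2ζω_n = 2.8, giving ζ = 2.8/(2√(6.6K_p)).
Setting ζ = 0.76: √(6.6K_p) = 2.8/(2·0.76) = 1.842, so K_p = 3.393/6.6 = 0.514.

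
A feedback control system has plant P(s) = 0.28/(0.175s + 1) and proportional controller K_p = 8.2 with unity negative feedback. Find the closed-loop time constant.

τ = 0.0531 s

Closed loop: T(s) = K_p·P/(1+K_p·P) = 2.296/(0.175s + 1 + 2.296), with pole at s = −(1 + 2.296)/0.175 = −18.83.
Closed-loop time constant τ = 1/18.83 = 0.0531 s.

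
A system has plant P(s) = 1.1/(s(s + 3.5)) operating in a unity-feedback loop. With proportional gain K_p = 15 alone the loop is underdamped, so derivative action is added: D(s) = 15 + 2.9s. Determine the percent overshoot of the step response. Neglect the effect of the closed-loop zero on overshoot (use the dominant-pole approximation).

Forward path: (15 + 2.9s)·1.1/(s(s+3.5)). The closed-loop characteristic equation is s² + (3.5 + 1.1·2.9)s + 1.1·15 = 0.
That is s² + 6.69s + 16.5 = 0, so ω_n = 4.062 rad/s and ζ = 6.69/(2·4.062) = 0.8235.
%OS = 100·exp(−πζ/√(1−ζ²)) = 1.05%.

1.05%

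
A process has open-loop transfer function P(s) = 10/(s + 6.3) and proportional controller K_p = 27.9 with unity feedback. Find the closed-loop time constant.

Closed-loop transfer function: T(s) = K_p·P(s)/(1 + K_p·P(s)) = 279/(s + 6.3 + 279) = 279/(s + 285.3).
Time constant τ = 1/285.3 = 0.00351 s.

τ = 0.00351 s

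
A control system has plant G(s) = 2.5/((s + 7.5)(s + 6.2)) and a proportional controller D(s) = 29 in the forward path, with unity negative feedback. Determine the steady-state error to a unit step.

0.391

The loop is type 0. Static position error constant K_pos = D(0)·G(0) = 29·0.05376 = 1.559.
Steady-state error to a unit step: e_ss = 1/(1+K_pos) = 1/2.559 = 0.391.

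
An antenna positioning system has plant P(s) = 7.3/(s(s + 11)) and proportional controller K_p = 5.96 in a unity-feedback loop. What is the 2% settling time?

From 1 + K_pP(s) = 0: s² + 11s + 43.51 = 0 ⇒ ω_n = 6.596, ζ = 0.8338.
2% settling time T_s ≈ 4/(ζω_n) = 4/5.5 = 0.727 s.

T_s ≈ 0.727 s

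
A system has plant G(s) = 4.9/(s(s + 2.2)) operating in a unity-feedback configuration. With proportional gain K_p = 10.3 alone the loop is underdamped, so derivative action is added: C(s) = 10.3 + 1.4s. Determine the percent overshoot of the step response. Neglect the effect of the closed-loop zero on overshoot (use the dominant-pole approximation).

Forward path: (10.3 + 1.4s)·4.9/(s(s+2.2)). The closed-loop characteristic equation is s² + (2.2 + 4.9·1.4)s + 4.9·10.3 = 0.
That is s² + 9.06s + 50.47 = 0, so ω_n = 7.104 rad/s and ζ = 9.06/(2·7.104) = 0.6376.
%OS = 100·exp(−πζ/√(1−ζ²)) = 7.42%.

7.42%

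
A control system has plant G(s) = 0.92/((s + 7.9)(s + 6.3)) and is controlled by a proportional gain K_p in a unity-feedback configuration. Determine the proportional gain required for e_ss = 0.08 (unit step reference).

K_p = 622

Steady-state error for a unit step on this type-0 loop is 1/(1 + K_p·G(0)).
G(0) = 0.01849. Require 1/(1 + K_p·0.01849) = 0.08, so 1 + 0.01849·K_p = 12.5.
K_p = (12.5 − 1)/0.01849 = 622.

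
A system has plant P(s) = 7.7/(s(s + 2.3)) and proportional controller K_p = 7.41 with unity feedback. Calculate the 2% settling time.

T_s ≈ 3.48 s

The closed-loop denominator s² + 2.3s + 57.06 gives ω_n = √57.06 = 7.554 and ζ = 2.3/(2ω_n) = 0.1522.
2% settling time T_s ≈ 4/(ζω_n) = 4/1.15 = 3.48 s.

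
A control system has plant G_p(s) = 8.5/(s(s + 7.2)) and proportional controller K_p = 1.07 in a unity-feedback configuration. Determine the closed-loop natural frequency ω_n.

ω_n = 3.02 rad/s

With unity feedback the closed-loop characteristic equation is s² + 7.2s + 1.07·8.5 = s² + 7.2s + 9.095 = 0.
Matching s² + 2ζω_n s + ω_n²: ω_n = √9.095 = 3.016 rad/s and 2ζω_n = 7.2, so ζ = 7.2/(2·3.016) = 1.19.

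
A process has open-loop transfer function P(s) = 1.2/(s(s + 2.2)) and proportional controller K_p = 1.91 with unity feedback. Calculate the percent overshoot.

From 1 + K_pP(s) = 0: s² + 2.2s + 2.292 = 0 ⇒ ω_n = 1.514, ζ = 0.7266.
%OS = 100·exp(−πζ/√(1−ζ²)) = 100·exp(−π·0.7266/√0.4721) = 3.61%.

3.61%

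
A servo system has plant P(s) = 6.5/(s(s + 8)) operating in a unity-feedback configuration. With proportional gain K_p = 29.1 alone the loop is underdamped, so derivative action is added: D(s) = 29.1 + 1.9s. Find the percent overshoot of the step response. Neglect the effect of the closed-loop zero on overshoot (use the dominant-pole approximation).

3.16%

Forward path: (29.1 + 1.9s)·6.5/(s(s+8)). The closed-loop characteristic equation is s² + (8 + 6.5·1.9)s + 6.5·29.1 = 0.
That is s² + 20.35s + 189.2 = 0, so ω_n = 13.75 rad/s and ζ = 20.35/(2·13.75) = 0.7398.
%OS = 100·exp(−πζ/√(1−ζ²)) = 3.16%.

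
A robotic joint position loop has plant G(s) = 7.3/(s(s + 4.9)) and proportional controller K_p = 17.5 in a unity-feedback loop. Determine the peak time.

T_p = 0.285 s

The closed-loop denominator s² + 4.9s + 127.8 gives ω_n = √127.8 = 11.3 and ζ = 4.9/(2ω_n) = 0.2168.
Damped frequency ω_d = ω_n√(1−ζ²) = 11.03 rad/s, so peak time T_p = π/ω_d = 0.285 s.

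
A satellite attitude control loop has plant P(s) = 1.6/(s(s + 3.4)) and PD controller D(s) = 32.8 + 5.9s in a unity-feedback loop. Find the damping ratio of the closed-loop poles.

ζ = 0.886

Forward path: (32.8 + 5.9s)·1.6/(s(s+3.4)). The closed-loop characteristic equation is s² + (3.4 + 1.6·5.9)s + 1.6·32.8 = 0.
That is s² + 12.84s + 52.48 = 0, so ω_n = 7.244 rad/s and ζ = 12.84/(2·7.244) = 0.8862.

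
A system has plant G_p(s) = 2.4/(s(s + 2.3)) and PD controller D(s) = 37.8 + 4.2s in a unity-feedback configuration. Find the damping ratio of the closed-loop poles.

ζ = 0.65

Forward path: (37.8 + 4.2s)·2.4/(s(s+2.3)). The closed-loop characteristic equation is s² + (2.3 + 2.4·4.2)s + 2.4·37.8 = 0.
That is s² + 12.38s + 90.72 = 0, so ω_n = 9.525 rad/s and ζ = 12.38/(2·9.525) = 0.6499.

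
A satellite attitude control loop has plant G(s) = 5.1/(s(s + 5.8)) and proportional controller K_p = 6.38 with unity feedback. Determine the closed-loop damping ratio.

ζ = 0.508

With unity feedback the closed-loop characteristic equation is s² + 5.8s + 6.38·5.1 = s² + 5.8s + 32.54 = 0.
Matching s² + 2ζω_n s + ω_n²: ω_n = √32.54 = 5.704 rad/s and 2ζω_n = 5.8, so ζ = 5.8/(2·5.704) = 0.508.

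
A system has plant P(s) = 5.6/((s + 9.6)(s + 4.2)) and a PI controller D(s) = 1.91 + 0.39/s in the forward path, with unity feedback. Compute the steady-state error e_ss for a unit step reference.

The open loop D(s)P(s) has a pole at the origin (type 1), so the static position error constant is infinite and e_ss = 1/(1+∞) = 0.

0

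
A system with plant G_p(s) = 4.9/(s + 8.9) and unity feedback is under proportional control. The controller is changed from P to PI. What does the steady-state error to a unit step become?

0

The integrator makes K_pos = lim_{s→0} C(s)G(s) infinite, so e_ss = 1/(1+K_pos) = 0.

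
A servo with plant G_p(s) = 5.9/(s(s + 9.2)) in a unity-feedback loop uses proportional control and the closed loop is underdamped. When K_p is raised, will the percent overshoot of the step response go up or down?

increase

ζ = 9.2/(2√(5.9K_p)) decreases as K_p grows; lower damping means more overshoot.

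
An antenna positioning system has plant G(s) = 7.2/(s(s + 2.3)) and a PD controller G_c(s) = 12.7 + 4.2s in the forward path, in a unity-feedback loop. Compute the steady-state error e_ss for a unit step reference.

0

The open loop G_c(s)G(s) has a pole at the origin (type 1), so the static position error constant is infinite and e_ss = 1/(1+∞) = 0.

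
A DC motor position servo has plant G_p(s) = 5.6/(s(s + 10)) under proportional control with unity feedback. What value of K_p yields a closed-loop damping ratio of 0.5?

Closed-loop characteristic equation: s² + 10s + K_p·5.6 = 0.
So ω_n = √(5.6K_p) and 2ζω_n = 10, giving ζ = 10/(2√(5.6K_p)).
Setting ζ = 0.5: √(5.6K_p) = 10/(2·0.5) = 10, so K_p = 100/5.6 = 17.9.

K_p = 17.9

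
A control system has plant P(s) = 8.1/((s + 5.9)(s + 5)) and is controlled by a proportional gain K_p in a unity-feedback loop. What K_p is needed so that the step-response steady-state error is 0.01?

Steady-state error for a unit step on this type-0 loop is 1/(1 + K_p·P(0)).
P(0) = 0.2746. Require 1/(1 + K_p·0.2746) = 0.01, so 1 + 0.2746·K_p = 100.
K_p = (100 − 1)/0.2746 = 361.

K_p = 361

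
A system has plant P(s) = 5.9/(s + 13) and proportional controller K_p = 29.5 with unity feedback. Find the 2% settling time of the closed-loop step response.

Closed-loop transfer function: T(s) = K_p·P(s)/(1 + K_p·P(s)) = 174.1/(s + 13 + 174.1) = 174.1/(s + 187.1).
Time constant τ = 1/187.1 = 0.005346 s, so the 2% settling time is about 4τ = 0.0214 s.

T_s ≈ 0.0214 s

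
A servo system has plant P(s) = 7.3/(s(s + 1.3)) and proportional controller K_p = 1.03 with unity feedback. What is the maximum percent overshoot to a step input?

46.5%

The closed-loop denominator s² + 1.3s + 7.519 gives ω_n = √7.519 = 2.742 and ζ = 1.3/(2ω_n) = 0.237.
%OS = 100·exp(−πζ/√(1−ζ²)) = 100·exp(−π·0.237/√0.9438) = 46.5%.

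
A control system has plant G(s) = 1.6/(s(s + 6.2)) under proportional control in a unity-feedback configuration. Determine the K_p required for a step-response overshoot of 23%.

K_p = 33.5

From %OS = 100·exp(−πζ/√(1−ζ²)) = 23%, ζ = −ln(0.23)/√(π²+ln²(0.23)) = 0.4237.
Characteristic equation s² + 6.2s + 1.6K_p = 0 gives ζ = 6.2/(2√(1.6K_p)).
Setting ζ = 0.4237: √(1.6K_p) = 6.2/(2·0.4237) = 7.316, so K_p = 53.52/1.6 = 33.5.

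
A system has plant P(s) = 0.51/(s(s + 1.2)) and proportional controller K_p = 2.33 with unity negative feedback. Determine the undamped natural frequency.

The closed-loop denominator is s(s+1.2) + 2.33·0.51 = s² + 1.2s + 1.188.
So ω_n² = 1.188 ⇒ ω_n = 1.09 rad/s, and ζ = 1.2/(2ω_n) = 0.55.

ω_n = 1.09 rad/s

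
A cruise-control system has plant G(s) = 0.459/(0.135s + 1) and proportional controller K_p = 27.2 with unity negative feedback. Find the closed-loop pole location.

Closed loop: T(s) = K_p·G/(1+K_p·G) = 12.48/(0.135s + 1 + 12.48), with pole at s = −(1 + 12.48)/0.135 = −99.89.

s = -99.89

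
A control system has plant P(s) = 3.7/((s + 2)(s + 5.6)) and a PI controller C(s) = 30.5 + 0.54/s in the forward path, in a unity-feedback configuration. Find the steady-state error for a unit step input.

The open loop C(s)P(s) has a pole at the origin (type 1), so the static position error constant is infinite and e_ss = 1/(1+∞) = 0.

0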